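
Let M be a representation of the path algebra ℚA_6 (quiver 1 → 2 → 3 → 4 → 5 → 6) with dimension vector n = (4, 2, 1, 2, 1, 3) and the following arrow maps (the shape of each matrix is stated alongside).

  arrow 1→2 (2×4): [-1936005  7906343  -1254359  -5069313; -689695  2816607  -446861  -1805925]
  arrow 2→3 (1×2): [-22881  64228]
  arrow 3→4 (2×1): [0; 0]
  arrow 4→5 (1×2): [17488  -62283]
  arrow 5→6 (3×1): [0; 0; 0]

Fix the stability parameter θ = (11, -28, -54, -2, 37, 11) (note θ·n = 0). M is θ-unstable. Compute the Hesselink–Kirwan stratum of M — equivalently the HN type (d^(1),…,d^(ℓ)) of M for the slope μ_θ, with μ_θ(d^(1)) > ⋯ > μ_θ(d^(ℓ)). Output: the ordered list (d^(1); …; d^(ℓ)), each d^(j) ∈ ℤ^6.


Via rank(M_{q-1}∘⋯∘M_p): M ≅ I[1,1]^2, I[1,2], I[1,3], I[4,4], I[4,5], I[6,6]^3.
μ_θ-semistable layers: μ^(1)=37; μ^(2)=11; μ^(3)=-2; μ^(4)=-17/2; μ^(5)=-71/3

((0, 0, 0, 0, 1, 0); (2, 0, 0, 0, 0, 3); (0, 0, 0, 2, 0, 0); (1, 1, 0, 0, 0, 0); (1, 1, 1, 0, 0, 0))


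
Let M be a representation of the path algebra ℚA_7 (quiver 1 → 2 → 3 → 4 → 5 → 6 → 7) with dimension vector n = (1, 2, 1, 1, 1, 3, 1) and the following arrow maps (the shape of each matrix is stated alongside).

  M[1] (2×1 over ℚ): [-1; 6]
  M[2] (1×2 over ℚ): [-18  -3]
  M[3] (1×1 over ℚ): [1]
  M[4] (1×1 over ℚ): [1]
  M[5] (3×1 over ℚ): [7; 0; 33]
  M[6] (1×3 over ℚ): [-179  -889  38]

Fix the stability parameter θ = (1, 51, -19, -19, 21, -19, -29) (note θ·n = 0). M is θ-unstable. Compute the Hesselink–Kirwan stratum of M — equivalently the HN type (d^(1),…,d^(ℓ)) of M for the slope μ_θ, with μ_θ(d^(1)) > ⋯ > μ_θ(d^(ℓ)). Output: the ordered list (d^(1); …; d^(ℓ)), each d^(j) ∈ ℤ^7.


Interval decomposition of M: I[1,2], I[2,7], I[6,6]^2.
HN type (ℓ=4): μ^(1)=51; μ^(2)=1; μ^(3)=-7/3; μ^(4)=-19

((0, 1, 0, 0, 0, 0, 0); (1, 0, 0, 0, 0, 0, 0); (0, 1, 1, 1, 1, 1, 1); (0, 0, 0, 0, 0, 2, 0))


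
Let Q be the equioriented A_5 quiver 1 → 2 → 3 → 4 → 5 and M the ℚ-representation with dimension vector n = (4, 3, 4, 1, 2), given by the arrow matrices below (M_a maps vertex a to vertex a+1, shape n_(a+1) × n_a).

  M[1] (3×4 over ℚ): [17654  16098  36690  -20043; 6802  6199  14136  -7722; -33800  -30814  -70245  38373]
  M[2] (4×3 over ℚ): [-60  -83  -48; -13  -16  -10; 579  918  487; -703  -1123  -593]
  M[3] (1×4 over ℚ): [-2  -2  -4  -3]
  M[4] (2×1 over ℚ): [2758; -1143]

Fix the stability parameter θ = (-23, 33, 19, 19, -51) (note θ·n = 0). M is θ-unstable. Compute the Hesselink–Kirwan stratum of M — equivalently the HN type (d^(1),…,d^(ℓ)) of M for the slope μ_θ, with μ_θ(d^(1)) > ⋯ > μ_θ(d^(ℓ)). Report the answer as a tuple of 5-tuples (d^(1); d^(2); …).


Interval decomposition of M: I[1,1], I[1,3]^2, I[1,5], I[3,3], I[5,5].
HN type (ℓ=5): μ^(1)=26; μ^(2)=19; μ^(3)=5; μ^(4)=-23; μ^(5)=-51

((0, 2, 2, 0, 0); (0, 0, 1, 0, 0); (0, 1, 1, 1, 1); (4, 0, 0, 0, 0); (0, 0, 0, 0, 1))


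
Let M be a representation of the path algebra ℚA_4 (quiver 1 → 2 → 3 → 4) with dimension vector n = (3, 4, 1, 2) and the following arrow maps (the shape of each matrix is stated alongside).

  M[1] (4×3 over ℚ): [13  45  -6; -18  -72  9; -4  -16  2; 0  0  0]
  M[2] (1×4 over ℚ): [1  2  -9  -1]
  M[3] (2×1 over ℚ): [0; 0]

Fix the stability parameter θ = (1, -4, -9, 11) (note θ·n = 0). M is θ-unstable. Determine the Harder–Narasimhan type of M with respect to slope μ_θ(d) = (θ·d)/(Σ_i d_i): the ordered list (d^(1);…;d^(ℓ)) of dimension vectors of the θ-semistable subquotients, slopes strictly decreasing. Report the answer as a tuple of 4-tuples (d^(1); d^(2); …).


Interval decomposition of M: I[1,1], I[1,2], I[1,3], I[2,2]^2, I[4,4]^2.
HN type (ℓ=4): μ^(1)=11; μ^(2)=1; μ^(3)=-3/2; μ^(4)=-4

((0, 0, 0, 2); (1, 0, 0, 0); (1, 1, 0, 0); (1, 3, 1, 0))


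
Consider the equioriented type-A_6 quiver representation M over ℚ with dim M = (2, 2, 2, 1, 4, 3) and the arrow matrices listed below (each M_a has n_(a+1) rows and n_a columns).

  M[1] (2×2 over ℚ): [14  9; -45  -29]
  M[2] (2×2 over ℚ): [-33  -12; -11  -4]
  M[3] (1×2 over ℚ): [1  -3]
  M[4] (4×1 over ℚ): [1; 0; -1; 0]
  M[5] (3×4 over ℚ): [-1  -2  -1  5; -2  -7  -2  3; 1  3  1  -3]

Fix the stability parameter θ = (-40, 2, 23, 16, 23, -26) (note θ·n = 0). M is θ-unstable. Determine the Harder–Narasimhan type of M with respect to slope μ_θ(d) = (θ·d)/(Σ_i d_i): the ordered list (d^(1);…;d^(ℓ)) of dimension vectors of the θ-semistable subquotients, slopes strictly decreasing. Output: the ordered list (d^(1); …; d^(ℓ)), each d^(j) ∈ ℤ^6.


Barcode: M ≅ I[1,2], I[1,3], I[3,5], I[5,6]^3. HN layers by μ_θ (5 steps, strictly decreasing):
  μ^(1)=23; μ^(2)=39/2; μ^(3)=2; μ^(4)=-3/2; μ^(5)=-40

((0, 0, 1, 0, 1, 0); (0, 0, 1, 1, 0, 0); (0, 2, 0, 0, 0, 0); (0, 0, 0, 0, 3, 3); (2, 0, 0, 0, 0, 0))


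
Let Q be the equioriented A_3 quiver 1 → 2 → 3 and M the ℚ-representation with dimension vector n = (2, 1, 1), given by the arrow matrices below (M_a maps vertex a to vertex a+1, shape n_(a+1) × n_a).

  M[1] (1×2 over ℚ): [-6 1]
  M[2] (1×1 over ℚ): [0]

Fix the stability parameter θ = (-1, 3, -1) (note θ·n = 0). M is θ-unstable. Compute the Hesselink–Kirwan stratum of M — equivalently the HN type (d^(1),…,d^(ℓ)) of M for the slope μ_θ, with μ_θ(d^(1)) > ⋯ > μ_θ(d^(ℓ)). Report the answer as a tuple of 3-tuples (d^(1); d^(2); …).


Barcode: M ≅ I[1,1], I[1,2], I[3,3]. HN layers by μ_θ (2 steps, strictly decreasing):
  μ^(1)=3; μ^(2)=-1

((0, 1, 0); (2, 0, 1))


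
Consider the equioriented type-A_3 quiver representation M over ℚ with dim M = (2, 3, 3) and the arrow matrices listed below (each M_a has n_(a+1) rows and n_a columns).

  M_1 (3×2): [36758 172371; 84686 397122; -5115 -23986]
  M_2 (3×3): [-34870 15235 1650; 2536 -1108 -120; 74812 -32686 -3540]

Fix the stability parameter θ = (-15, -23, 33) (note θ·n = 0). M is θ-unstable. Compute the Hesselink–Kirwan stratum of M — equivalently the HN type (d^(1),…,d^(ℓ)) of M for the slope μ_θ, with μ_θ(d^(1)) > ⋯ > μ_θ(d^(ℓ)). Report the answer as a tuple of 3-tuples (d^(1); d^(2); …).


Interval decomposition of M: I[1,2]^2, I[2,3], I[3,3]^2.
HN type (ℓ=3): μ^(1)=33; μ^(2)=-19; μ^(3)=-23

((0, 0, 3); (2, 2, 0); (0, 1, 0))


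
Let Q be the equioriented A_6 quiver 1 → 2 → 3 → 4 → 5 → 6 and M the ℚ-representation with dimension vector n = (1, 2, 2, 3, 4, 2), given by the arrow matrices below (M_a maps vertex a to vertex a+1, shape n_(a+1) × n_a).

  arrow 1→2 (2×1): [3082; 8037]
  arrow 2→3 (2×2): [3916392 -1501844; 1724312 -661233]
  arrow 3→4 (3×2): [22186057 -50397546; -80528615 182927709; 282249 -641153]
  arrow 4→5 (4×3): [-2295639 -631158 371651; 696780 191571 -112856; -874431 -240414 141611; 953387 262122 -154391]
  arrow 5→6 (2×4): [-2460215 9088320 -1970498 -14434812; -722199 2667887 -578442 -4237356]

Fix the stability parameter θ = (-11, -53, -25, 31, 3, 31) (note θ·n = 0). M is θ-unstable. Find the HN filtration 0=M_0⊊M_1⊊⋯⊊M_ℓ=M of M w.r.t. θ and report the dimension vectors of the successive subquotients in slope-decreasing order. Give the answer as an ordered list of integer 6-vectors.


Via rank(M_{q-1}∘⋯∘M_p): M ≅ I[1,6], I[2,6], I[4,4], I[5,5]^2.
μ_θ-semistable layers: μ^(1)=31; μ^(2)=17; μ^(3)=3; μ^(4)=-25; μ^(5)=-32; μ^(6)=-53

((0, 0, 0, 1, 0, 2); (0, 0, 0, 2, 2, 0); (0, 0, 0, 0, 2, 0); (0, 0, 2, 0, 0, 0); (1, 1, 0, 0, 0, 0); (0, 1, 0, 0, 0, 0))


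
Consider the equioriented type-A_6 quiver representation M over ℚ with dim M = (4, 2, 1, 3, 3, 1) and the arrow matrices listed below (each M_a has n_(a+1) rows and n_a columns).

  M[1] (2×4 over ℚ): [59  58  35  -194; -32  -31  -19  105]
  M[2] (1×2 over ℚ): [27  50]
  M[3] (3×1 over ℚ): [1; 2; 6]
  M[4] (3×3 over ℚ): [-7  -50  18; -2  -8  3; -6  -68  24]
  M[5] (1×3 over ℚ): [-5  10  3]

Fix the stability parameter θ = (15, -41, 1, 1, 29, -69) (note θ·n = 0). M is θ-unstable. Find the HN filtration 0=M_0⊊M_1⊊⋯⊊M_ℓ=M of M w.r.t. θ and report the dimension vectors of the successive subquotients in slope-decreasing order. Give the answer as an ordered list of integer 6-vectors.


Interval decomposition of M: I[1,1]^2, I[1,2], I[1,6], I[4,4], I[4,5], I[5,5].
HN type (ℓ=5): μ^(1)=29; μ^(2)=15; μ^(3)=1; μ^(4)=-19/2; μ^(5)=-13

((0, 0, 0, 0, 2, 0); (2, 0, 0, 0, 0, 0); (0, 0, 0, 2, 0, 0); (0, 0, 1, 1, 1, 1); (2, 2, 0, 0, 0, 0))


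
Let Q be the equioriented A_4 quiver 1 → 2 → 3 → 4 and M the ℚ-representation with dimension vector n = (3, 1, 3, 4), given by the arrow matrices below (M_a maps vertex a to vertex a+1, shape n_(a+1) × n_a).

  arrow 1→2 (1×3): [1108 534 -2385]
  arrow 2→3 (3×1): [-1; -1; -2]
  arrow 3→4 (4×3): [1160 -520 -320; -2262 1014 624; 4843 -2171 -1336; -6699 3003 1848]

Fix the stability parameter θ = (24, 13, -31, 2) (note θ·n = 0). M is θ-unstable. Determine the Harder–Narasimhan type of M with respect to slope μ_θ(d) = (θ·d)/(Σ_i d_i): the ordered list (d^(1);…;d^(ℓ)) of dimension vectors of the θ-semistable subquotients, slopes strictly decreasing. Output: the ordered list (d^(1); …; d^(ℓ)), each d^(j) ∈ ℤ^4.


Interval decomposition of M: I[1,1]^2, I[1,3], I[3,3], I[3,4], I[4,4]^3.
HN type (ℓ=3): μ^(1)=24; μ^(2)=2; μ^(3)=-31

((2, 0, 0, 0); (1, 1, 1, 4); (0, 0, 2, 0))


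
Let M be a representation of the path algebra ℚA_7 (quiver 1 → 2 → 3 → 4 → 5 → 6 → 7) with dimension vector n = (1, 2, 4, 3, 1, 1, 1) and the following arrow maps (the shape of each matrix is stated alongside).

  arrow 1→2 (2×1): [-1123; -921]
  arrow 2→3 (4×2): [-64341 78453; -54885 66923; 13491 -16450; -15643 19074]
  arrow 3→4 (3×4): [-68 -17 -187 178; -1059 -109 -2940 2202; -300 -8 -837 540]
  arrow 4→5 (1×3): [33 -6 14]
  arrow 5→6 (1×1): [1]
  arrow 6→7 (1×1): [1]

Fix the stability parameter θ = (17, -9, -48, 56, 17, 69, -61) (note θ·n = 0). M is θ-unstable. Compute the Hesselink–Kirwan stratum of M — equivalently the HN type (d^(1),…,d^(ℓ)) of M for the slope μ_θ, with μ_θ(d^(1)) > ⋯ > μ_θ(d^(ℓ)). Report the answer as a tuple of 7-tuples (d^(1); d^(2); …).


Barcode: M ≅ I[1,7], I[2,4], I[3,3], I[3,4]. HN layers by μ_θ (5 steps, strictly decreasing):
  μ^(1)=56; μ^(2)=81/4; μ^(3)=-40/3; μ^(4)=-57/2; μ^(5)=-48

((0, 0, 0, 2, 0, 0, 0); (0, 0, 0, 1, 1, 1, 1); (1, 1, 1, 0, 0, 0, 0); (0, 1, 1, 0, 0, 0, 0); (0, 0, 2, 0, 0, 0, 0))


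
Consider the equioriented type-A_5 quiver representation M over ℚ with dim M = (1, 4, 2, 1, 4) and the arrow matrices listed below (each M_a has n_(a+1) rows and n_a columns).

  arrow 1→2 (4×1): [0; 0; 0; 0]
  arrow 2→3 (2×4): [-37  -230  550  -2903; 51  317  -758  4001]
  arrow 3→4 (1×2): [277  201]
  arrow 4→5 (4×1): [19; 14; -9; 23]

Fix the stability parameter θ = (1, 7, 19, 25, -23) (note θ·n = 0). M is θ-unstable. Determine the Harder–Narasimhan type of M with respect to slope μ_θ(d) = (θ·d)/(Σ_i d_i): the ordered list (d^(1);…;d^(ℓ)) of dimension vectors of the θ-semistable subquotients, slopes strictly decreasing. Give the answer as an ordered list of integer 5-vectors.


Interval decomposition of M: I[1,1], I[2,2]^2, I[2,3], I[2,5], I[5,5]^3.
HN type (ℓ=4): μ^(1)=19; μ^(2)=7; μ^(3)=1; μ^(4)=-23

((0, 0, 1, 0, 0); (0, 4, 1, 1, 1); (1, 0, 0, 0, 0); (0, 0, 0, 0, 3))


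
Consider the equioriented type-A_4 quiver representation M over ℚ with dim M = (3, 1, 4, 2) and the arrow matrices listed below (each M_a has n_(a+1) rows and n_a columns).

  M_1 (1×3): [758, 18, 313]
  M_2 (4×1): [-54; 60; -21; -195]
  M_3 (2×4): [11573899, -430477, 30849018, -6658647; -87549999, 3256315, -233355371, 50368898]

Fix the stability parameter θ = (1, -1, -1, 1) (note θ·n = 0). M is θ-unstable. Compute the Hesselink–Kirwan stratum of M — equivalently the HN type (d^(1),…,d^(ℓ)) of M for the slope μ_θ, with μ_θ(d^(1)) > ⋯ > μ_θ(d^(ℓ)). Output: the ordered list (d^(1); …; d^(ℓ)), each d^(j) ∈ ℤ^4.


Via rank(M_{q-1}∘⋯∘M_p): M ≅ I[1,1]^2, I[1,4], I[3,3]^2, I[3,4].
μ_θ-semistable layers: μ^(1)=1; μ^(2)=-1/3; μ^(3)=-1

((2, 0, 0, 2); (1, 1, 1, 0); (0, 0, 3, 0))


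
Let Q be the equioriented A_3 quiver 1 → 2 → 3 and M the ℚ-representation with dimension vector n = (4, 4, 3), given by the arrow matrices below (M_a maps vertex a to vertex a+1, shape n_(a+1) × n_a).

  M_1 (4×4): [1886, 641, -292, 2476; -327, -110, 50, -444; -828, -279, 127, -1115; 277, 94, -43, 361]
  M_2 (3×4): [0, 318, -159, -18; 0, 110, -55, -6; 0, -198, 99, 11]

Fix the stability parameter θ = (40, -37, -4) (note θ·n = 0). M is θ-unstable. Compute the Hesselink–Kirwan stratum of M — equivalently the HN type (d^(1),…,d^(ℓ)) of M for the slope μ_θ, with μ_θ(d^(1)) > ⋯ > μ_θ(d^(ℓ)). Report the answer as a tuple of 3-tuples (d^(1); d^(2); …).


Via rank(M_{q-1}∘⋯∘M_p): M ≅ I[1,2]^2, I[1,3]^2, I[3,3].
μ_θ-semistable layers: μ^(1)=3/2; μ^(2)=-1/3; μ^(3)=-4

((2, 2, 0); (2, 2, 2); (0, 0, 1))


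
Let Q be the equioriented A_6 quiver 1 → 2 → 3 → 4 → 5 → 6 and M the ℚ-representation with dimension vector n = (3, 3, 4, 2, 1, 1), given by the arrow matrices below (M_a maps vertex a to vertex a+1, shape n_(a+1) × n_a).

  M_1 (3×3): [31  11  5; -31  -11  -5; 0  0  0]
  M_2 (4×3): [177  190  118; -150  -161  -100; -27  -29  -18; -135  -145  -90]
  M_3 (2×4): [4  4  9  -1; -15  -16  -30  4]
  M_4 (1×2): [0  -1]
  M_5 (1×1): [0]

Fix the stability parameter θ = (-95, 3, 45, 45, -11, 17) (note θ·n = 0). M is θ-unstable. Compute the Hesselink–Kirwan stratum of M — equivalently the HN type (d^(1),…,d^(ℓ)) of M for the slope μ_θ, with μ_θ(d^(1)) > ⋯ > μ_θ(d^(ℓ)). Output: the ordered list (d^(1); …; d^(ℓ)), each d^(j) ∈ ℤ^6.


Barcode: M ≅ I[1,1]^2, I[1,5], I[2,2], I[2,3], I[3,3], I[3,4], I[6,6]. HN layers by μ_θ (5 steps, strictly decreasing):
  μ^(1)=45; μ^(2)=79/3; μ^(3)=17; μ^(4)=3; μ^(5)=-95

((0, 0, 3, 1, 0, 0); (0, 0, 1, 1, 1, 0); (0, 0, 0, 0, 0, 1); (0, 3, 0, 0, 0, 0); (3, 0, 0, 0, 0, 0))


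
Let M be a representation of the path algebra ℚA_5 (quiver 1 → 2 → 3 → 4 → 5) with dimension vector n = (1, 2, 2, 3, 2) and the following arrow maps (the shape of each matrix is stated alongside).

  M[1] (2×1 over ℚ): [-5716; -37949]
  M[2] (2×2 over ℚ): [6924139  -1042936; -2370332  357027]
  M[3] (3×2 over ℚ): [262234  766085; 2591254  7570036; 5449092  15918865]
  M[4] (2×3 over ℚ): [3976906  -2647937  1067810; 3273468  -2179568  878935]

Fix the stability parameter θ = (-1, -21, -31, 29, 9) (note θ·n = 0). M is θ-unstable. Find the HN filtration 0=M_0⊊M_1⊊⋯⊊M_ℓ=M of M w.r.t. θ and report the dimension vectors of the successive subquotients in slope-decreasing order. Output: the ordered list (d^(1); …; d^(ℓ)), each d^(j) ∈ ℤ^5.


Barcode: M ≅ I[1,5], I[2,5], I[4,4]. HN layers by μ_θ (4 steps, strictly decreasing):
  μ^(1)=29; μ^(2)=19; μ^(3)=-53/3; μ^(4)=-26

((0, 0, 0, 1, 0); (0, 0, 0, 2, 2); (1, 1, 1, 0, 0); (0, 1, 1, 0, 0))


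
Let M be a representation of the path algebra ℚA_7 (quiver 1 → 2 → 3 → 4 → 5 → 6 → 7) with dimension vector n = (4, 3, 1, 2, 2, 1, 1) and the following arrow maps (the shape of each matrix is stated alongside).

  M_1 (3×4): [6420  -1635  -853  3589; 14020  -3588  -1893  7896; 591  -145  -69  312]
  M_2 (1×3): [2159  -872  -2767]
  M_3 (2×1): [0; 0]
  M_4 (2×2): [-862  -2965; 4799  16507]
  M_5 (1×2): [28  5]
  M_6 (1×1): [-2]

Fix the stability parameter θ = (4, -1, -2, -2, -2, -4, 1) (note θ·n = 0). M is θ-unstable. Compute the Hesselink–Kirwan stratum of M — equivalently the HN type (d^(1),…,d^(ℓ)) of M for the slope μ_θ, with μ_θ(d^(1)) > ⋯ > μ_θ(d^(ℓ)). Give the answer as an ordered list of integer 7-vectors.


Interval decomposition of M: I[1,1], I[1,2]^2, I[1,3], I[4,5], I[4,7].
HN type (ℓ=6): μ^(1)=4; μ^(2)=3/2; μ^(3)=1; μ^(4)=1/3; μ^(5)=-2; μ^(6)=-8/3

((1, 0, 0, 0, 0, 0, 0); (2, 2, 0, 0, 0, 0, 0); (0, 0, 0, 0, 0, 0, 1); (1, 1, 1, 0, 0, 0, 0); (0, 0, 0, 1, 1, 0, 0); (0, 0, 0, 1, 1, 1, 0))


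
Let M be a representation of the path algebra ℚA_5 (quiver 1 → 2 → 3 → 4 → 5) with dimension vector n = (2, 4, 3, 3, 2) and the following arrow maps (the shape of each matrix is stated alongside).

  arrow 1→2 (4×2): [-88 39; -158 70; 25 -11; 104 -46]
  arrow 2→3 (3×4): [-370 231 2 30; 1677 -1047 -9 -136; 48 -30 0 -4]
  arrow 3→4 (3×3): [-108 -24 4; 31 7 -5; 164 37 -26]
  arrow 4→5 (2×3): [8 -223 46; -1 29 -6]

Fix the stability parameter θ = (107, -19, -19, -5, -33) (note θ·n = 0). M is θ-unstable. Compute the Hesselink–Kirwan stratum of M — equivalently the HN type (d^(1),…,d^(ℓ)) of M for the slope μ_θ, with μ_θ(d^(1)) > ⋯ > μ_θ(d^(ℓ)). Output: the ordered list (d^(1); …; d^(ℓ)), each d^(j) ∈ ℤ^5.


Via rank(M_{q-1}∘⋯∘M_p): M ≅ I[1,5]^2, I[2,2]^2, I[3,4].
μ_θ-semistable layers: μ^(1)=31/5; μ^(2)=-5; μ^(3)=-19

((2, 2, 2, 2, 2); (0, 0, 0, 1, 0); (0, 2, 1, 0, 0))


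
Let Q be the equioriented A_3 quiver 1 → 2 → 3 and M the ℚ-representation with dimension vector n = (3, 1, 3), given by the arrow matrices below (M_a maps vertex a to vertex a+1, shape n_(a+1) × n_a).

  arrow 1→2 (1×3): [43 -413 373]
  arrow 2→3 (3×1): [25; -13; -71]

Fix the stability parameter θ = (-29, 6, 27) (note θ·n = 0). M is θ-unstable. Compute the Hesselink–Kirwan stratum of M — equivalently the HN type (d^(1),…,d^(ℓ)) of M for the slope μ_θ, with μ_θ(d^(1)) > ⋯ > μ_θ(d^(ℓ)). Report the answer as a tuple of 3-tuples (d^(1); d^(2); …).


Barcode: M ≅ I[1,1]^2, I[1,3], I[3,3]^2. HN layers by μ_θ (3 steps, strictly decreasing):
  μ^(1)=27; μ^(2)=6; μ^(3)=-29

((0, 0, 3); (0, 1, 0); (3, 0, 0))


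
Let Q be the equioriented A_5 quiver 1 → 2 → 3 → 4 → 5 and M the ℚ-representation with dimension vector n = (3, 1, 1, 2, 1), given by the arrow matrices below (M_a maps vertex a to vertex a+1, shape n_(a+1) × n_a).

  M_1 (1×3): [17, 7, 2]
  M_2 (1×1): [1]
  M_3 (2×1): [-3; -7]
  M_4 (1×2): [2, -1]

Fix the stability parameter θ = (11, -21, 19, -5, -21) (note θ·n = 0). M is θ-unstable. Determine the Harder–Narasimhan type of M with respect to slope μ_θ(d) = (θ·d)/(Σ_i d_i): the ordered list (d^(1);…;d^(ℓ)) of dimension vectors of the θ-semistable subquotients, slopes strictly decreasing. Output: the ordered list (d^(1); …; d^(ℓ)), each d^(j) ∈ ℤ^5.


Interval decomposition of M: I[1,1]^2, I[1,5], I[4,4].
HN type (ℓ=3): μ^(1)=11; μ^(2)=-7/3; μ^(3)=-5

((2, 0, 0, 0, 0); (0, 0, 1, 1, 1); (1, 1, 0, 1, 0))


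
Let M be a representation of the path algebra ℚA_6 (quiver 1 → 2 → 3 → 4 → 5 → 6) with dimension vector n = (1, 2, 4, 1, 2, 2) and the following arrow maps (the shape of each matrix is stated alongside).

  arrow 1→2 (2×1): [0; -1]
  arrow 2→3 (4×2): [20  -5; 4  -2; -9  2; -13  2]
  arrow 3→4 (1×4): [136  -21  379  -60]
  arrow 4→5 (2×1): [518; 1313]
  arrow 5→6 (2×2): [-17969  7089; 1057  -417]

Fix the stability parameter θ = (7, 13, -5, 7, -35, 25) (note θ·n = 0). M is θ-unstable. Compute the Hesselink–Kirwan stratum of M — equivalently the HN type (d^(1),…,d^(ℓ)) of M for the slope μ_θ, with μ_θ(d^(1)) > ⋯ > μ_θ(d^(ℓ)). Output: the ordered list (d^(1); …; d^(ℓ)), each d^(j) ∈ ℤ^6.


Barcode: M ≅ I[1,3], I[2,6], I[3,3]^2, I[5,5], I[6,6]. HN layers by μ_θ (4 steps, strictly decreasing):
  μ^(1)=25; μ^(2)=5; μ^(3)=-5; μ^(4)=-35

((0, 0, 0, 0, 0, 2); (1, 1, 1, 0, 0, 0); (0, 1, 3, 1, 1, 0); (0, 0, 0, 0, 1, 0))


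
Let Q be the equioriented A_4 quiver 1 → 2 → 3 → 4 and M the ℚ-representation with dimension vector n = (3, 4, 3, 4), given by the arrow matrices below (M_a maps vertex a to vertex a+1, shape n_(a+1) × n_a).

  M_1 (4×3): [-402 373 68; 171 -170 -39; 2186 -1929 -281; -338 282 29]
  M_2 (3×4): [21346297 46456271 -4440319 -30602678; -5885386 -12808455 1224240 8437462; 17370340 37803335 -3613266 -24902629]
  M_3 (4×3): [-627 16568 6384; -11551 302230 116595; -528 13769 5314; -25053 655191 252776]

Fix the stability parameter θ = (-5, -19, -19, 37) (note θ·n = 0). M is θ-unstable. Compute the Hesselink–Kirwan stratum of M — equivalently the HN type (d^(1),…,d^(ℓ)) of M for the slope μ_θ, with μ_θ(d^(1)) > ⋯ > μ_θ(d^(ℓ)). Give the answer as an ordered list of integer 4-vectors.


Via rank(M_{q-1}∘⋯∘M_p): M ≅ I[1,2], I[1,4]^2, I[2,4], I[4,4].
μ_θ-semistable layers: μ^(1)=37; μ^(2)=-12; μ^(3)=-43/3; μ^(4)=-19

((0, 0, 0, 4); (1, 1, 0, 0); (2, 2, 2, 0); (0, 1, 1, 0))


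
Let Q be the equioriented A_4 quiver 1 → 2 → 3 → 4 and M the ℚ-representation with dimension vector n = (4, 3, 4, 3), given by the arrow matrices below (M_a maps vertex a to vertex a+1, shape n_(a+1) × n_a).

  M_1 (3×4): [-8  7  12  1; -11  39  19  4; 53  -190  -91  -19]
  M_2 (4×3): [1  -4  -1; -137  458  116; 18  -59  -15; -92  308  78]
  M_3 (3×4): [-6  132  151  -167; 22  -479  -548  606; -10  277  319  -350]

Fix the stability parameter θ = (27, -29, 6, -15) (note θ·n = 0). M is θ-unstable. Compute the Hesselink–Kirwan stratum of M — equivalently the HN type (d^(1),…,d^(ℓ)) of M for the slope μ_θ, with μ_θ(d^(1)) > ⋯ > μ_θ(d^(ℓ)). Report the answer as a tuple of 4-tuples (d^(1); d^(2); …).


Via rank(M_{q-1}∘⋯∘M_p): M ≅ I[1,1], I[1,3], I[1,4]^2, I[3,4].
μ_θ-semistable layers: μ^(1)=27; μ^(2)=6; μ^(3)=-1; μ^(4)=-11/4; μ^(5)=-9/2

((1, 0, 0, 0); (0, 0, 1, 0); (1, 1, 0, 0); (2, 2, 2, 2); (0, 0, 1, 1))


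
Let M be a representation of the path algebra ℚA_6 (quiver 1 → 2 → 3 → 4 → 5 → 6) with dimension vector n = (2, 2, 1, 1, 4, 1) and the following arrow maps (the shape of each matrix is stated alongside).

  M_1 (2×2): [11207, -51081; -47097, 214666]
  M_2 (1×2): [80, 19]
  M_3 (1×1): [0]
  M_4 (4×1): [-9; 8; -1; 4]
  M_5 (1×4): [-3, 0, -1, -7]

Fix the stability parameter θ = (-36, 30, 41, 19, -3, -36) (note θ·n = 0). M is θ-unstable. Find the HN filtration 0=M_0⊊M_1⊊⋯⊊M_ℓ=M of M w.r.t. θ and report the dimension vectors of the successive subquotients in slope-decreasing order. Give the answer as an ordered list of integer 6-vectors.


Interval decomposition of M: I[1,2], I[1,3], I[4,5], I[5,5]^2, I[5,6].
HN type (ℓ=6): μ^(1)=41; μ^(2)=30; μ^(3)=8; μ^(4)=-3; μ^(5)=-39/2; μ^(6)=-36

((0, 0, 1, 0, 0, 0); (0, 2, 0, 0, 0, 0); (0, 0, 0, 1, 1, 0); (0, 0, 0, 0, 2, 0); (0, 0, 0, 0, 1, 1); (2, 0, 0, 0, 0, 0))


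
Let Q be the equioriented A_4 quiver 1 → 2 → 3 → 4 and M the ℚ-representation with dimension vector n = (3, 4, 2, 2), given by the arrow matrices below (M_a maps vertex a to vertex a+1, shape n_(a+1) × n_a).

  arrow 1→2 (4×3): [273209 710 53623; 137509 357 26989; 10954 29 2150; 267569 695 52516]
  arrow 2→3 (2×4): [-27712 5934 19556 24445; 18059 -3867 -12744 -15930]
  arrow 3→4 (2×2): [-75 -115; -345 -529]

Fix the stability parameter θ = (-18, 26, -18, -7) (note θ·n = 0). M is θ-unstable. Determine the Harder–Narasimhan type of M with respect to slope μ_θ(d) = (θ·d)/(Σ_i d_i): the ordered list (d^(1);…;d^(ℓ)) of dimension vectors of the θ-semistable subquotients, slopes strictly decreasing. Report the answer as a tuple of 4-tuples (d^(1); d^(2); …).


Via rank(M_{q-1}∘⋯∘M_p): M ≅ I[1,2], I[1,3], I[1,4], I[2,2], I[4,4].
μ_θ-semistable layers: μ^(1)=26; μ^(2)=4; μ^(3)=1/3; μ^(4)=-7; μ^(5)=-18

((0, 2, 0, 0); (0, 1, 1, 0); (0, 1, 1, 1); (0, 0, 0, 1); (3, 0, 0, 0))


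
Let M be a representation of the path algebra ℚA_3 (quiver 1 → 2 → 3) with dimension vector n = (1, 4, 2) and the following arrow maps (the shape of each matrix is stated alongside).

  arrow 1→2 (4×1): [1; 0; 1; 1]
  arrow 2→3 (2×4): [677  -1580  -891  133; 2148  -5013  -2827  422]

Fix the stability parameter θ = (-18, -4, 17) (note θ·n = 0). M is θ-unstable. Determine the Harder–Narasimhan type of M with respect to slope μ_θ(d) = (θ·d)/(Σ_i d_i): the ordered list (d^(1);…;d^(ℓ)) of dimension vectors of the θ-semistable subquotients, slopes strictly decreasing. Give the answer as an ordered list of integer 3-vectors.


Interval decomposition of M: I[1,3], I[2,2]^2, I[2,3].
HN type (ℓ=3): μ^(1)=17; μ^(2)=-4; μ^(3)=-18

((0, 0, 2); (0, 4, 0); (1, 0, 0))


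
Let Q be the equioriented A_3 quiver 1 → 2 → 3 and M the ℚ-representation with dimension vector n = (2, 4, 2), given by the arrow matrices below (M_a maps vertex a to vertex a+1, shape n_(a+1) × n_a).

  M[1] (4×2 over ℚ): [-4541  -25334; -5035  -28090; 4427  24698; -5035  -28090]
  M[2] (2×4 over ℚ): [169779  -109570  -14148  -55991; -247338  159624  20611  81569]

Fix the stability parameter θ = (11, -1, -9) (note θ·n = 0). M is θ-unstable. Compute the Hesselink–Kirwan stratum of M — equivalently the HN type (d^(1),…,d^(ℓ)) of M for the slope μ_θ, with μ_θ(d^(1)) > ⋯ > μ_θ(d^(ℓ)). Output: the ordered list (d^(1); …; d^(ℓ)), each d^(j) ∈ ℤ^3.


Interval decomposition of M: I[1,1], I[1,2], I[2,2], I[2,3]^2.
HN type (ℓ=4): μ^(1)=11; μ^(2)=5; μ^(3)=-1; μ^(4)=-5

((1, 0, 0); (1, 1, 0); (0, 1, 0); (0, 2, 2))


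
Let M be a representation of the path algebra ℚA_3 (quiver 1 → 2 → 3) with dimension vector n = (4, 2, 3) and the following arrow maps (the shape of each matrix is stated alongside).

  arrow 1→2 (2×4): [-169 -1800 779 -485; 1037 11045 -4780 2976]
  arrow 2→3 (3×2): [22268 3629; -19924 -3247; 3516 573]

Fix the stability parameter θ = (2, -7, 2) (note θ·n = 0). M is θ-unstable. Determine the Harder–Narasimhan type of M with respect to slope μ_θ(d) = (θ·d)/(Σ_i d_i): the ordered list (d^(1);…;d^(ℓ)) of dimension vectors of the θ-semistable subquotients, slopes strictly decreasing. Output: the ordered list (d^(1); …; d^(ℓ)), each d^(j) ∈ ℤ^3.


Via rank(M_{q-1}∘⋯∘M_p): M ≅ I[1,1]^2, I[1,2], I[1,3], I[3,3]^2.
μ_θ-semistable layers: μ^(1)=2; μ^(2)=-5/2

((2, 0, 3); (2, 2, 0))


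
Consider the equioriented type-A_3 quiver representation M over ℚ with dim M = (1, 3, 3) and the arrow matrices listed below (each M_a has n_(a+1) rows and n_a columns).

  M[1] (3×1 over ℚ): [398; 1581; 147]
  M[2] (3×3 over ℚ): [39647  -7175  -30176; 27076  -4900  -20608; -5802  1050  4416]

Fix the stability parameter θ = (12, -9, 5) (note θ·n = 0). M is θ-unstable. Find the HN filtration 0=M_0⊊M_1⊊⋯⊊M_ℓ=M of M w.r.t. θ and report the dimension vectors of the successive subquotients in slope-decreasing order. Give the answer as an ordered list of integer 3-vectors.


Barcode: M ≅ I[1,3], I[2,2]^2, I[3,3]^2. HN layers by μ_θ (3 steps, strictly decreasing):
  μ^(1)=5; μ^(2)=3/2; μ^(3)=-9

((0, 0, 3); (1, 1, 0); (0, 2, 0))


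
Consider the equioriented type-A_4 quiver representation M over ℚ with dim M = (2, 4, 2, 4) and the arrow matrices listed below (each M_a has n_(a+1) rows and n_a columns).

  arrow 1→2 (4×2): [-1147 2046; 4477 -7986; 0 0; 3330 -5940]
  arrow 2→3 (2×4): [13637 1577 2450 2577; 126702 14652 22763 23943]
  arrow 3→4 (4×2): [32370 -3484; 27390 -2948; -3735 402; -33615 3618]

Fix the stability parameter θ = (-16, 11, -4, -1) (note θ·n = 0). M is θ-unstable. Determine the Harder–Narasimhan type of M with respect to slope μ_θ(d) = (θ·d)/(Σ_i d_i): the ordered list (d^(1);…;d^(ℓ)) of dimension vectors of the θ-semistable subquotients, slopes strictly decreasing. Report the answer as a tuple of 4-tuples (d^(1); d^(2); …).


Via rank(M_{q-1}∘⋯∘M_p): M ≅ I[1,1], I[1,2], I[2,2], I[2,3], I[2,4], I[4,4]^3.
μ_θ-semistable layers: μ^(1)=11; μ^(2)=7/2; μ^(3)=2; μ^(4)=-1; μ^(5)=-16

((0, 2, 0, 0); (0, 1, 1, 0); (0, 1, 1, 1); (0, 0, 0, 3); (2, 0, 0, 0))


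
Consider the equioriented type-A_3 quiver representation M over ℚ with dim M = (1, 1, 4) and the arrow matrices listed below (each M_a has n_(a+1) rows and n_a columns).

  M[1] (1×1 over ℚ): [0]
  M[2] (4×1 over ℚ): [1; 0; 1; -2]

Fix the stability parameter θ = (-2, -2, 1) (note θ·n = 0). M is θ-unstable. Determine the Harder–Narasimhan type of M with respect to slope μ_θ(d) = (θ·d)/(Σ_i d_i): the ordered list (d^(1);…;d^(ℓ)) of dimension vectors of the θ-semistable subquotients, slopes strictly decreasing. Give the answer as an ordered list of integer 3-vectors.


Interval decomposition of M: I[1,1], I[2,3], I[3,3]^3.
HN type (ℓ=2): μ^(1)=1; μ^(2)=-2

((0, 0, 4); (1, 1, 0))


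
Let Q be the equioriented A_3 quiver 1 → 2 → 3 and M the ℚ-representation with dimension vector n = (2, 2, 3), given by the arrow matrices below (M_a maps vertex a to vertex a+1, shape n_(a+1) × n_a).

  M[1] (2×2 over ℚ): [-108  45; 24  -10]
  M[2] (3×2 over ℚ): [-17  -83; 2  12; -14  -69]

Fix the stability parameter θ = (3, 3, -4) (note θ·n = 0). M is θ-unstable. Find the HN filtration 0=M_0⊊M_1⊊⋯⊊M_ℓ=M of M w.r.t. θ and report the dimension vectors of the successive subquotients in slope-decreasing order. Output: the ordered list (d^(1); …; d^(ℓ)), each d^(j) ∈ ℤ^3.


Interval decomposition of M: I[1,1], I[1,3], I[2,3], I[3,3].
HN type (ℓ=4): μ^(1)=3; μ^(2)=2/3; μ^(3)=-1/2; μ^(4)=-4

((1, 0, 0); (1, 1, 1); (0, 1, 1); (0, 0, 1))


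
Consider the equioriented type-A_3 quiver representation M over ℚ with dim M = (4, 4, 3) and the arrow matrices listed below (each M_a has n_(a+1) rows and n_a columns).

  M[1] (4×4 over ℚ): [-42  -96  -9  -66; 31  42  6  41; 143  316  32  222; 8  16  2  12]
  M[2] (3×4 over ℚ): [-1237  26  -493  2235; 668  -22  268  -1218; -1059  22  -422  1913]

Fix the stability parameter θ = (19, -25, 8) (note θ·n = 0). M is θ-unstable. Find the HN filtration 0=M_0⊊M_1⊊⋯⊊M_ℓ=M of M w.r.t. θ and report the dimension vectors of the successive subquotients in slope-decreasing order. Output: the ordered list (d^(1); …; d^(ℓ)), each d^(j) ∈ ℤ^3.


Via rank(M_{q-1}∘⋯∘M_p): M ≅ I[1,1], I[1,3]^3, I[2,2].
μ_θ-semistable layers: μ^(1)=19; μ^(2)=8; μ^(3)=-3; μ^(4)=-25

((1, 0, 0); (0, 0, 3); (3, 3, 0); (0, 1, 0))


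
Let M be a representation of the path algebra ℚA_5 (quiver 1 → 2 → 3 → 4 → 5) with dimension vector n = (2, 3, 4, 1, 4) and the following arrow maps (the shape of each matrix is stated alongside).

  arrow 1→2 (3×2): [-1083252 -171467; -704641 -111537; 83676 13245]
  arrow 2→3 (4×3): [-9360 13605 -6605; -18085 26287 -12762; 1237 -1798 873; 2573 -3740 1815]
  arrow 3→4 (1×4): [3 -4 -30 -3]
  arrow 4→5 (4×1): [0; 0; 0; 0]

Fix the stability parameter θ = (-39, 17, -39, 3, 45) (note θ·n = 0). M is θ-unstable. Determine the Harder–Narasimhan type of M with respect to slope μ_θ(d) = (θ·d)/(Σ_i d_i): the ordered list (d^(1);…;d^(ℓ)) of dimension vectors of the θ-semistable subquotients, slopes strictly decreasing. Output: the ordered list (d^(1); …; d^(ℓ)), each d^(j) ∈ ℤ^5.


Barcode: M ≅ I[1,2], I[1,4], I[2,3], I[3,3]^2, I[5,5]^4. HN layers by μ_θ (5 steps, strictly decreasing):
  μ^(1)=45; μ^(2)=17; μ^(3)=3; μ^(4)=-11; μ^(5)=-39

((0, 0, 0, 0, 4); (0, 1, 0, 0, 0); (0, 0, 0, 1, 0); (0, 2, 2, 0, 0); (2, 0, 2, 0, 0))


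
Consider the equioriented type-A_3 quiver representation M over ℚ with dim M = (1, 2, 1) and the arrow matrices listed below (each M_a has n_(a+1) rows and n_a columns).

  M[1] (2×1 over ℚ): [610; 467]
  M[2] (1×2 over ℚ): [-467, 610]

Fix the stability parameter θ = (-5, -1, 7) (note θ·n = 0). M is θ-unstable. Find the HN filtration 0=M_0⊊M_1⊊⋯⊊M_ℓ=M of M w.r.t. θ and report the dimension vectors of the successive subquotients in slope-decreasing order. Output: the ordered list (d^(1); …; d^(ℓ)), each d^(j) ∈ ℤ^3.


Barcode: M ≅ I[1,2], I[2,3]. HN layers by μ_θ (3 steps, strictly decreasing):
  μ^(1)=7; μ^(2)=-1; μ^(3)=-5

((0, 0, 1); (0, 2, 0); (1, 0, 0))


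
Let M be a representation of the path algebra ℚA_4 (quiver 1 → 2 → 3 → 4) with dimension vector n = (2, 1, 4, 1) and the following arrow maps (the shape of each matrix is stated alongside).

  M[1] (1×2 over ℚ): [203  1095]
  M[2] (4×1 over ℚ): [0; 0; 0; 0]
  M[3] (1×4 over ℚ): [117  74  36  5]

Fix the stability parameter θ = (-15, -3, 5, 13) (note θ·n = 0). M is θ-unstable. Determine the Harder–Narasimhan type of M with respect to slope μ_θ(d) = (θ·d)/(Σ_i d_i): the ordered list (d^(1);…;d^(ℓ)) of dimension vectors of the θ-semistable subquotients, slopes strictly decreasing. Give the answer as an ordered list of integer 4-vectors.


Interval decomposition of M: I[1,1], I[1,2], I[3,3]^3, I[3,4].
HN type (ℓ=4): μ^(1)=13; μ^(2)=5; μ^(3)=-3; μ^(4)=-15

((0, 0, 0, 1); (0, 0, 4, 0); (0, 1, 0, 0); (2, 0, 0, 0))


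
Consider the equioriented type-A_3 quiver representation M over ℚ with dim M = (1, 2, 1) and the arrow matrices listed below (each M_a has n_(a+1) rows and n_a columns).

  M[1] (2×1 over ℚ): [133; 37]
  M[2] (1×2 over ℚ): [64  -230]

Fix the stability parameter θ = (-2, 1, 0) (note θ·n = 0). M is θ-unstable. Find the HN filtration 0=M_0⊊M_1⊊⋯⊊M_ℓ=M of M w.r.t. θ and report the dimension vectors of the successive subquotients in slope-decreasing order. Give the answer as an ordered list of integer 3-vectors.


Barcode: M ≅ I[1,3], I[2,2]. HN layers by μ_θ (3 steps, strictly decreasing):
  μ^(1)=1; μ^(2)=1/2; μ^(3)=-2

((0, 1, 0); (0, 1, 1); (1, 0, 0))


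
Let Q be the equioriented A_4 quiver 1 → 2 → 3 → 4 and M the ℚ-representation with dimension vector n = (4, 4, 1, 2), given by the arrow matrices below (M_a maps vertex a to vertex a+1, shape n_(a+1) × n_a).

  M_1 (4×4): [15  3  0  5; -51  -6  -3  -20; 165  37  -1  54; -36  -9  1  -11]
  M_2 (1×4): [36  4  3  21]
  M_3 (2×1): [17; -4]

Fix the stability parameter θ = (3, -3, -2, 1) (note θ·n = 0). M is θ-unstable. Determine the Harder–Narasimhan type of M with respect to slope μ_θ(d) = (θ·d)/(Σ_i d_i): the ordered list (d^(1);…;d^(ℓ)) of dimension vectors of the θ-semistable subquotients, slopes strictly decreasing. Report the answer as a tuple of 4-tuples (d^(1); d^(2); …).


Barcode: M ≅ I[1,1], I[1,2]^2, I[1,4], I[2,2], I[4,4]. HN layers by μ_θ (5 steps, strictly decreasing):
  μ^(1)=3; μ^(2)=1; μ^(3)=0; μ^(4)=-2/3; μ^(5)=-3

((1, 0, 0, 0); (0, 0, 0, 2); (2, 2, 0, 0); (1, 1, 1, 0); (0, 1, 0, 0))


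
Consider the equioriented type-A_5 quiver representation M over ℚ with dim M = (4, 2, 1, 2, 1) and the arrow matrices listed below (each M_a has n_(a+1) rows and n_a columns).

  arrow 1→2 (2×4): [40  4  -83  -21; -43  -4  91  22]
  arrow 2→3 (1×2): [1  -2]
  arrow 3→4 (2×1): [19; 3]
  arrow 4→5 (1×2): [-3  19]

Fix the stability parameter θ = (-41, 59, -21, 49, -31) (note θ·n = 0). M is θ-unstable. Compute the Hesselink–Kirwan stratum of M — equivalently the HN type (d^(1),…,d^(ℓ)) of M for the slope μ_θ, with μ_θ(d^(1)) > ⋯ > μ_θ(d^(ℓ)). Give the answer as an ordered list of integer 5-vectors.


Interval decomposition of M: I[1,1]^2, I[1,2], I[1,4], I[4,5].
HN type (ℓ=5): μ^(1)=59; μ^(2)=49; μ^(3)=19; μ^(4)=9; μ^(5)=-41

((0, 1, 0, 0, 0); (0, 0, 0, 1, 0); (0, 1, 1, 0, 0); (0, 0, 0, 1, 1); (4, 0, 0, 0, 0))


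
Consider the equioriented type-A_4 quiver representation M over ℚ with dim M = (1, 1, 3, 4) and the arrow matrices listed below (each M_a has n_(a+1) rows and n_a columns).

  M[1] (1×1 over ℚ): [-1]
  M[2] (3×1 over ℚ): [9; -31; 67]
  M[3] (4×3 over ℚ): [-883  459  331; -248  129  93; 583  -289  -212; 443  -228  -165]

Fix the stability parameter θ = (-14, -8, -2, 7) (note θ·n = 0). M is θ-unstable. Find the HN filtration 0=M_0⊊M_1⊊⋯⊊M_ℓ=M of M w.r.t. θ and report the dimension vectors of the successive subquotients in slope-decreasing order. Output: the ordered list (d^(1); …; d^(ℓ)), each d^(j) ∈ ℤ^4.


Barcode: M ≅ I[1,4], I[3,4]^2, I[4,4]. HN layers by μ_θ (4 steps, strictly decreasing):
  μ^(1)=7; μ^(2)=-2; μ^(3)=-8; μ^(4)=-14

((0, 0, 0, 4); (0, 0, 3, 0); (0, 1, 0, 0); (1, 0, 0, 0))


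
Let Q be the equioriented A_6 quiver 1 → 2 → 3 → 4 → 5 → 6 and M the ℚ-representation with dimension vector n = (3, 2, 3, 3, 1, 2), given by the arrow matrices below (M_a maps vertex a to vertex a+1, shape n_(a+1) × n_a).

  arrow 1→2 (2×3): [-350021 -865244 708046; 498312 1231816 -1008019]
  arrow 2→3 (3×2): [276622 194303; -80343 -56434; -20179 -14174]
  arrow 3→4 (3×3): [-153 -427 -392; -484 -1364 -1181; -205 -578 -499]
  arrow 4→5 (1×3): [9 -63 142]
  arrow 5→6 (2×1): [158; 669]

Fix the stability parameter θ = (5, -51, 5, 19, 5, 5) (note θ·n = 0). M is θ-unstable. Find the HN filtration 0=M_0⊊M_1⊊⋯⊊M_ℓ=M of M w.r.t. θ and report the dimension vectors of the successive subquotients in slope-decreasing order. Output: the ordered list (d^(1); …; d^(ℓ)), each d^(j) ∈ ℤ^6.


Via rank(M_{q-1}∘⋯∘M_p): M ≅ I[1,1], I[1,4], I[1,6], I[3,4], I[6,6].
μ_θ-semistable layers: μ^(1)=19; μ^(2)=29/3; μ^(3)=5; μ^(4)=-23

((0, 0, 0, 2, 0, 0); (0, 0, 0, 1, 1, 1); (1, 0, 3, 0, 0, 1); (2, 2, 0, 0, 0, 0))


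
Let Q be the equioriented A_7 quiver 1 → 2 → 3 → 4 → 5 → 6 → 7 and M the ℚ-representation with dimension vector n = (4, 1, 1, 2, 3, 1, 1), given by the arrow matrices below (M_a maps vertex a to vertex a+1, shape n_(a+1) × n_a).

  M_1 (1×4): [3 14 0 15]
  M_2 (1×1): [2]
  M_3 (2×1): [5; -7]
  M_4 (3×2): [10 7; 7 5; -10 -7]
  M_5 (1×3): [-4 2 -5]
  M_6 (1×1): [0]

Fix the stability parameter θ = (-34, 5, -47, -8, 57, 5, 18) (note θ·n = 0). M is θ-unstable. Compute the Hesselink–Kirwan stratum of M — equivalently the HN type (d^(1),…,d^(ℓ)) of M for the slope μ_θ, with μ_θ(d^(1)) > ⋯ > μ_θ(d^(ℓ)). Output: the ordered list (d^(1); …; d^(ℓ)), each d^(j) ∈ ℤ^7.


Interval decomposition of M: I[1,1]^3, I[1,6], I[4,5], I[5,5], I[7,7].
HN type (ℓ=6): μ^(1)=57; μ^(2)=31; μ^(3)=18; μ^(4)=-8; μ^(5)=-21; μ^(6)=-34

((0, 0, 0, 0, 2, 0, 0); (0, 0, 0, 0, 1, 1, 0); (0, 0, 0, 0, 0, 0, 1); (0, 0, 0, 2, 0, 0, 0); (0, 1, 1, 0, 0, 0, 0); (4, 0, 0, 0, 0, 0, 0))


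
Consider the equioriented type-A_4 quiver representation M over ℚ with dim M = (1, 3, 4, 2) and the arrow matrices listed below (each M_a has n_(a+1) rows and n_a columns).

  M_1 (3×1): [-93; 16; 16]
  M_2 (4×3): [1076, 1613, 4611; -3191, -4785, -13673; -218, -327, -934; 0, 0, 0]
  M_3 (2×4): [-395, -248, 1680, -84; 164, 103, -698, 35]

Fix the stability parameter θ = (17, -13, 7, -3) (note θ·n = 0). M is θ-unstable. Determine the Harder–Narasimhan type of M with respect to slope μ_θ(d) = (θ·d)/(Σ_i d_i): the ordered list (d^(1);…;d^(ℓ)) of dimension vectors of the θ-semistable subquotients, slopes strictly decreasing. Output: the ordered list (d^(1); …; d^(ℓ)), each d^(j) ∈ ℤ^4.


Via rank(M_{q-1}∘⋯∘M_p): M ≅ I[1,4], I[2,3], I[2,4], I[3,3].
μ_θ-semistable layers: μ^(1)=7; μ^(2)=2; μ^(3)=-13

((0, 0, 2, 0); (1, 1, 2, 2); (0, 2, 0, 0))


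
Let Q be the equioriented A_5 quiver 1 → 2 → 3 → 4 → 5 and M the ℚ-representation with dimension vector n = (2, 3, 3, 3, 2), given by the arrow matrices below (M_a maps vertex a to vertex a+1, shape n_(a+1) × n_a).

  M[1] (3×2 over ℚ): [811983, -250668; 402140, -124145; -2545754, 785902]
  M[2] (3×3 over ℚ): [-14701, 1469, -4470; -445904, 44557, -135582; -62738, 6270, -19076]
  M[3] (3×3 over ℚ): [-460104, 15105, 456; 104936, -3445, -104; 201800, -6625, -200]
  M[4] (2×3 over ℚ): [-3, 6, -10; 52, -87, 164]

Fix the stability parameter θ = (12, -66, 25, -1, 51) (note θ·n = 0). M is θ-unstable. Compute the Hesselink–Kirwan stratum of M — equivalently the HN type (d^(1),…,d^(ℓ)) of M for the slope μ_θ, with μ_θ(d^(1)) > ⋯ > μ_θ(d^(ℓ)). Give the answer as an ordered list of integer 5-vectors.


Via rank(M_{q-1}∘⋯∘M_p): M ≅ I[1,3], I[1,5], I[2,2], I[3,3], I[4,4], I[4,5].
μ_θ-semistable layers: μ^(1)=51; μ^(2)=25; μ^(3)=12; μ^(4)=-1; μ^(5)=-27; μ^(6)=-66

((0, 0, 0, 0, 2); (0, 0, 2, 0, 0); (0, 0, 1, 1, 0); (0, 0, 0, 2, 0); (2, 2, 0, 0, 0); (0, 1, 0, 0, 0))
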